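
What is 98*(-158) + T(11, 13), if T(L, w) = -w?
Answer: -15497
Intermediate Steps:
98*(-158) + T(11, 13) = 98*(-158) - 1*13 = -15484 - 13 = -15497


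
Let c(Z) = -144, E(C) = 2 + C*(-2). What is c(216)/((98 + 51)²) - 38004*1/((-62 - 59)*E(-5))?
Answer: 70293143/2686321 ≈ 26.167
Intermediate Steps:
E(C) = 2 - 2*C
c(216)/((98 + 51)²) - 38004*1/((-62 - 59)*E(-5)) = -144/(98 + 51)² - 38004*1/((-62 - 59)*(2 - 2*(-5))) = -144/(149²) - 38004*(-1/(121*(2 + 10))) = -144/22201 - 38004/((-121*12)) = -144*1/22201 - 38004/(-1452) = -144/22201 - 38004*(-1/1452) = -144/22201 + 3167/121 = 70293143/2686321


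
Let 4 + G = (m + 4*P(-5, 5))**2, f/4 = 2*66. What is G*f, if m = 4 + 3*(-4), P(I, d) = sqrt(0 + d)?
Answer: 73920 - 33792*sqrt(5) ≈ -1641.2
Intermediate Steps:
P(I, d) = sqrt(d)
f = 528 (f = 4*(2*66) = 4*132 = 528)
m = -8 (m = 4 - 12 = -8)
G = -4 + (-8 + 4*sqrt(5))**2 ≈ -3.1083
G*f = (140 - 64*sqrt(5))*528 = 73920 - 33792*sqrt(5)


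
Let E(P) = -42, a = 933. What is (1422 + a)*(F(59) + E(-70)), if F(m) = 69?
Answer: 63585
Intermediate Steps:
(1422 + a)*(F(59) + E(-70)) = (1422 + 933)*(69 - 42) = 2355*27 = 63585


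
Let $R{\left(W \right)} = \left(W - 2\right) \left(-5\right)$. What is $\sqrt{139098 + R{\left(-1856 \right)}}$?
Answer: $2 \sqrt{37097} \approx 385.21$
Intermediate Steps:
$R{\left(W \right)} = 10 - 5 W$ ($R{\left(W \right)} = \left(-2 + W\right) \left(-5\right) = 10 - 5 W$)
$\sqrt{139098 + R{\left(-1856 \right)}} = \sqrt{139098 + \left(10 - -9280\right)} = \sqrt{139098 + \left(10 + 9280\right)} = \sqrt{139098 + 9290} = \sqrt{148388} = 2 \sqrt{37097}$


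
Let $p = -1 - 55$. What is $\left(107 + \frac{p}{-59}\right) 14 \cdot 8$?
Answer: $\frac{713328}{59} \approx 12090.0$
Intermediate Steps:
$p = -56$ ($p = -1 - 55 = -56$)
$\left(107 + \frac{p}{-59}\right) 14 \cdot 8 = \left(107 - \frac{56}{-59}\right) 14 \cdot 8 = \left(107 - - \frac{56}{59}\right) 112 = \left(107 + \frac{56}{59}\right) 112 = \frac{6369}{59} \cdot 112 = \frac{713328}{59}$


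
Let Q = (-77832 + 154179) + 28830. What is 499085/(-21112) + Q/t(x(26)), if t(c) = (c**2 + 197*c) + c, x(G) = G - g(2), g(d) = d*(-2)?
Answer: -12429631/1504230 ≈ -8.2631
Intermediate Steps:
g(d) = -2*d
x(G) = 4 + G (x(G) = G - (-2)*2 = G - 1*(-4) = G + 4 = 4 + G)
Q = 105177 (Q = 76347 + 28830 = 105177)
t(c) = c**2 + 198*c
499085/(-21112) + Q/t(x(26)) = 499085/(-21112) + 105177/(((4 + 26)*(198 + (4 + 26)))) = 499085*(-1/21112) + 105177/((30*(198 + 30))) = -499085/21112 + 105177/((30*228)) = -499085/21112 + 105177/6840 = -499085/21112 + 105177*(1/6840) = -499085/21112 + 35059/2280 = -12429631/1504230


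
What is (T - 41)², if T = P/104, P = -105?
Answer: 19088161/10816 ≈ 1764.8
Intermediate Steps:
T = -105/104 ≈ -1.0096
(T - 41)² = (-105/104 - 41)² = (-4369/104)² = 19088161/10816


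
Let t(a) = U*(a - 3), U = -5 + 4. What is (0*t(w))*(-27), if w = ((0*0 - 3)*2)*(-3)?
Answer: 0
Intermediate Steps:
U = -1
w = 18 (w = ((0 - 3)*2)*(-3) = -3*2*(-3) = -6*(-3) = 18)
t(a) = 3 - a (t(a) = -(a - 3) = -(-3 + a) = 3 - a)
(0*t(w))*(-27) = (0*(3 - 1*18))*(-27) = (0*(3 - 18))*(-27) = (0*(-15))*(-27) = 0*(-27) = 0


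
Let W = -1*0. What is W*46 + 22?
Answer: 22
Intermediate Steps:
W = 0
W*46 + 22 = 0*46 + 22 = 0 + 22 = 22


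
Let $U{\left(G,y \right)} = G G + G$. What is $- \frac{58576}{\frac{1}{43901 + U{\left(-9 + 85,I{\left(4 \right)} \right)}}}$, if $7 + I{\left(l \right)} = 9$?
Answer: $-2914331728$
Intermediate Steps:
$I{\left(l \right)} = 2$ ($I{\left(l \right)} = -7 + 9 = 2$)
$U{\left(G,y \right)} = G + G^{2}$ ($U{\left(G,y \right)} = G^{2} + G = G + G^{2}$)
$- \frac{58576}{\frac{1}{43901 + U{\left(-9 + 85,I{\left(4 \right)} \right)}}} = - \frac{58576}{\frac{1}{43901 + \left(-9 + 85\right) \left(1 + \left(-9 + 85\right)\right)}} = - \frac{58576}{\frac{1}{43901 + 76 \left(1 + 76\right)}} = - \frac{58576}{\frac{1}{43901 + 76 \cdot 77}} = - \frac{58576}{\frac{1}{43901 + 5852}} = - \frac{58576}{\frac{1}{49753}} = - 58576 \frac{1}{\frac{1}{49753}} = \left(-58576\right) 49753 = -2914331728$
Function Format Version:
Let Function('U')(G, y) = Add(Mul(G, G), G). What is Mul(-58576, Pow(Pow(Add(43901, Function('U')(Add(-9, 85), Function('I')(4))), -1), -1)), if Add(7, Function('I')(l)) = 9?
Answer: -2914331728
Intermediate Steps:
Function('I')(l) = 2 (Function('I')(l) = Add(-7, 9) = 2)
Function('U')(G, y) = Add(G, Pow(G, 2)) (Function('U')(G, y) = Add(Pow(G, 2), G) = Add(G, Pow(G, 2)))
Mul(-58576, Pow(Pow(Add(43901, Function('U')(Add(-9, 85), Function('I')(4))), -1), -1)) = Mul(-58576, Pow(Pow(Add(43901, Mul(Add(-9, 85), Add(1, Add(-9, 85)))), -1), -1)) = Mul(-58576, Pow(Pow(Add(43901, Mul(76, Add(1, 76))), -1), -1)) = Mul(-58576, Pow(Pow(Add(43901, Mul(76, 77)), -1), -1)) = Mul(-58576, Pow(Pow(Add(43901, 5852), -1), -1)) = Mul(-58576, Pow(Pow(49753, -1), -1)) = Mul(-58576, Pow(Rational(1, 49753), -1)) = Mul(-58576, 49753) = -2914331728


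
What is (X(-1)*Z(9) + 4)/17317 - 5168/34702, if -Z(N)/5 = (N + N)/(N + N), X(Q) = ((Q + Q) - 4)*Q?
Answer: -45198254/300467267 ≈ -0.15043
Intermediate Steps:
X(Q) = Q*(-4 + 2*Q) (X(Q) = (2*Q - 4)*Q = (-4 + 2*Q)*Q = Q*(-4 + 2*Q))
Z(N) = -5 (Z(N) = -5*(N + N)/(N + N) = -5*2*N/(2*N) = -5*2*N*1/(2*N) = -5*1 = -5)
(X(-1)*Z(9) + 4)/17317 - 5168/34702 = ((2*(-1)*(-2 - 1))*(-5) + 4)/17317 - 5168/34702 = ((2*(-1)*(-3))*(-5) + 4)*(1/17317) - 5168*1/34702 = (6*(-5) + 4)*(1/17317) - 2584/17351 = (-30 + 4)*(1/17317) - 2584/17351 = -26*1/17317 - 2584/17351 = -26/17317 - 2584/17351 = -45198254/300467267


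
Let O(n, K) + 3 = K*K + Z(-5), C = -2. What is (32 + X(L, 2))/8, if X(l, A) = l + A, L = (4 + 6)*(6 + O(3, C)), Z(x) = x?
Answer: 27/4 ≈ 6.7500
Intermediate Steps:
O(n, K) = -8 + K² (O(n, K) = -3 + (K*K - 5) = -3 + (K² - 5) = -3 + (-5 + K²) = -8 + K²)
L = 20 (L = (4 + 6)*(6 + (-8 + (-2)²)) = 10*(6 + (-8 + 4)) = 10*(6 - 4) = 10*2 = 20)
X(l, A) = A + l
(32 + X(L, 2))/8 = (32 + (2 + 20))/8 = (32 + 22)*(⅛) = 54*(⅛) = 27/4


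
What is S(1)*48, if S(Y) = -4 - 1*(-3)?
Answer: -48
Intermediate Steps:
S(Y) = -1 (S(Y) = -4 + 3 = -1)
S(1)*48 = -1*48 = -48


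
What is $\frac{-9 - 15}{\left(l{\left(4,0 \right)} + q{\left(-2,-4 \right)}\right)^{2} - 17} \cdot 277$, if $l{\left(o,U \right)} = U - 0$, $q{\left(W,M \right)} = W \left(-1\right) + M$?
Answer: $\frac{6648}{13} \approx 511.38$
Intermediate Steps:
$q{\left(W,M \right)} = M - W$ ($q{\left(W,M \right)} = - W + M = M - W$)
$l{\left(o,U \right)} = U$ ($l{\left(o,U \right)} = U + 0 = U$)
$\frac{-9 - 15}{\left(l{\left(4,0 \right)} + q{\left(-2,-4 \right)}\right)^{2} - 17} \cdot 277 = \frac{-9 - 15}{\left(0 - 2\right)^{2} - 17} \cdot 277 = - \frac{24}{\left(0 + \left(-4 + 2\right)\right)^{2} - 17} \cdot 277 = - \frac{24}{\left(0 - 2\right)^{2} - 17} \cdot 277 = - \frac{24}{\left(-2\right)^{2} - 17} \cdot 277 = - \frac{24}{4 - 17} \cdot 277 = - \frac{24}{-13} \cdot 277 = \left(-24\right) \left(- \frac{1}{13}\right) 277 = \frac{24}{13} \cdot 277 = \frac{6648}{13}$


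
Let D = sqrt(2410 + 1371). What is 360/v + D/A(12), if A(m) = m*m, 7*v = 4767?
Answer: 120/227 + sqrt(3781)/144 ≈ 0.95565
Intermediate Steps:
v = 681 (v = (1/7)*4767 = 681)
A(m) = m**2
D = sqrt(3781) ≈ 61.490
360/v + D/A(12) = 360/681 + sqrt(3781)/(12**2) = 360*(1/681) + sqrt(3781)/144 = 120/227 + sqrt(3781)*(1/144) = 120/227 + sqrt(3781)/144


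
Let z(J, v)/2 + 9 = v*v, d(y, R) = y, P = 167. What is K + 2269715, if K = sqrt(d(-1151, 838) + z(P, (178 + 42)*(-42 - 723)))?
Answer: 2269715 + sqrt(56649778831) ≈ 2.5077e+6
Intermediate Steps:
z(J, v) = -18 + 2*v**2 (z(J, v) = -18 + 2*(v*v) = -18 + 2*v**2)
K = sqrt(56649778831) (K = sqrt(-1151 + (-18 + 2*((178 + 42)*(-42 - 723))**2)) = sqrt(-1151 + (-18 + 2*(220*(-765))**2)) = sqrt(-1151 + (-18 + 2*(-168300)**2)) = sqrt(-1151 + (-18 + 2*28324890000)) = sqrt(-1151 + (-18 + 56649780000)) = sqrt(-1151 + 56649779982) = sqrt(56649778831) ≈ 2.3801e+5)
K + 2269715 = sqrt(56649778831) + 2269715 = 2269715 + sqrt(56649778831)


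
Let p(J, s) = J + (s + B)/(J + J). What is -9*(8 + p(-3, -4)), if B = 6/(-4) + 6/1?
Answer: -177/4 ≈ -44.250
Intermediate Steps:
B = 9/2 (B = 6*(-¼) + 6*1 = -3/2 + 6 = 9/2 ≈ 4.5000)
p(J, s) = J + (9/2 + s)/(2*J) (p(J, s) = J + (s + 9/2)/(J + J) = J + (9/2 + s)/((2*J)) = J + (9/2 + s)*(1/(2*J)) = J + (9/2 + s)/(2*J))
-9*(8 + p(-3, -4)) = -9*(8 + (9/4 + (-3)² + (½)*(-4))/(-3)) = -9*(8 - (9/4 + 9 - 2)/3) = -9*(8 - ⅓*37/4) = -9*(8 - 37/12) = -9*59/12 = -177/4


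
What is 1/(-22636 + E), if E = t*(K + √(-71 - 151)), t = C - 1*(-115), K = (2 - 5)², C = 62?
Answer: -21043/449762887 - 177*I*√222/449762887 ≈ -4.6787e-5 - 5.8636e-6*I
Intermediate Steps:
K = 9 (K = (-3)² = 9)
t = 177 (t = 62 - 1*(-115) = 62 + 115 = 177)
E = 1593 + 177*I*√222 (E = 177*(9 + √(-71 - 151)) = 177*(9 + √(-222)) = 177*(9 + I*√222) = 1593 + 177*I*√222 ≈ 1593.0 + 2637.2*I)
1/(-22636 + E) = 1/(-22636 + (1593 + 177*I*√222)) = 1/(-21043 + 177*I*√222)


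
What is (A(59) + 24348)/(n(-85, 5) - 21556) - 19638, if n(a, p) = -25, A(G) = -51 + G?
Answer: -423832034/21581 ≈ -19639.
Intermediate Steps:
(A(59) + 24348)/(n(-85, 5) - 21556) - 19638 = ((-51 + 59) + 24348)/(-25 - 21556) - 19638 = (8 + 24348)/(-21581) - 19638 = 24356*(-1/21581) - 19638 = -24356/21581 - 19638 = -423832034/21581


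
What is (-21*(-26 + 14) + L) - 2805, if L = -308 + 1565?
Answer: -1296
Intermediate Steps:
L = 1257
(-21*(-26 + 14) + L) - 2805 = (-21*(-26 + 14) + 1257) - 2805 = (-21*(-12) + 1257) - 2805 = (252 + 1257) - 2805 = 1509 - 2805 = -1296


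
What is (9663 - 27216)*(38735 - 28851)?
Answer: -173493852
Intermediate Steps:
(9663 - 27216)*(38735 - 28851) = -17553*9884 = -173493852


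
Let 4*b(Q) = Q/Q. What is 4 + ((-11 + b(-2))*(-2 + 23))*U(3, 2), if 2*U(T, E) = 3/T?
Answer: -871/8 ≈ -108.88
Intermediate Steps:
b(Q) = 1/4 (b(Q) = (Q/Q)/4 = (1/4)*1 = 1/4)
U(T, E) = 3/(2*T) (U(T, E) = (3/T)/2 = 3/(2*T))
4 + ((-11 + b(-2))*(-2 + 23))*U(3, 2) = 4 + ((-11 + 1/4)*(-2 + 23))*((3/2)/3) = 4 + (-43/4*21)*((3/2)*(1/3)) = 4 - 903/4*1/2 = 4 - 903/8 = -871/8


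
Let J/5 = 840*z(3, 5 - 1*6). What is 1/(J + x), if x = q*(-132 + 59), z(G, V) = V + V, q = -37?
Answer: -1/5699 ≈ -0.00017547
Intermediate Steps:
z(G, V) = 2*V
x = 2701 (x = -37*(-132 + 59) = -37*(-73) = 2701)
J = -8400 (J = 5*(840*(2*(5 - 1*6))) = 5*(840*(2*(5 - 6))) = 5*(840*(2*(-1))) = 5*(840*(-2)) = 5*(-1680) = -8400)
1/(J + x) = 1/(-8400 + 2701) = 1/(-5699) = -1/5699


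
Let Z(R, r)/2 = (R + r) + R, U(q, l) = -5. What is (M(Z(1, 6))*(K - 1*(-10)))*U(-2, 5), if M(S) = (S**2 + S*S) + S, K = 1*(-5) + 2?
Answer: -18480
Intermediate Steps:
K = -3 (K = -5 + 2 = -3)
Z(R, r) = 2*r + 4*R (Z(R, r) = 2*((R + r) + R) = 2*(r + 2*R) = 2*r + 4*R)
M(S) = S + 2*S**2 (M(S) = (S**2 + S**2) + S = 2*S**2 + S = S + 2*S**2)
(M(Z(1, 6))*(K - 1*(-10)))*U(-2, 5) = (((2*6 + 4*1)*(1 + 2*(2*6 + 4*1)))*(-3 - 1*(-10)))*(-5) = (((12 + 4)*(1 + 2*(12 + 4)))*(-3 + 10))*(-5) = ((16*(1 + 2*16))*7)*(-5) = ((16*(1 + 32))*7)*(-5) = ((16*33)*7)*(-5) = (528*7)*(-5) = 3696*(-5) = -18480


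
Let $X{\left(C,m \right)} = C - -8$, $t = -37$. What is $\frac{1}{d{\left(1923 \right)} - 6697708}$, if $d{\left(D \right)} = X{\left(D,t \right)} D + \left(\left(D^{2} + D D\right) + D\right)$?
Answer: $\frac{1}{4413386} \approx 2.2658 \cdot 10^{-7}$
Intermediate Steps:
$X{\left(C,m \right)} = 8 + C$ ($X{\left(C,m \right)} = C + 8 = 8 + C$)
$d{\left(D \right)} = D + 2 D^{2} + D \left(8 + D\right)$ ($d{\left(D \right)} = \left(8 + D\right) D + \left(\left(D^{2} + D D\right) + D\right) = D \left(8 + D\right) + \left(\left(D^{2} + D^{2}\right) + D\right) = D \left(8 + D\right) + \left(2 D^{2} + D\right) = D \left(8 + D\right) + \left(D + 2 D^{2}\right) = D + 2 D^{2} + D \left(8 + D\right)$)
$\frac{1}{d{\left(1923 \right)} - 6697708} = \frac{1}{3 \cdot 1923 \left(3 + 1923\right) - 6697708} = \frac{1}{3 \cdot 1923 \cdot 1926 - 6697708} = \frac{1}{11111094 - 6697708} = \frac{1}{4413386}$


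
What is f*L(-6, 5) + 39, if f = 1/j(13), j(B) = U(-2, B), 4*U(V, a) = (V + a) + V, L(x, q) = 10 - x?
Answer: 415/9 ≈ 46.111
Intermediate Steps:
U(V, a) = V/2 + a/4 (U(V, a) = ((V + a) + V)/4 = (a + 2*V)/4 = V/2 + a/4)
j(B) = -1 + B/4 (j(B) = (1/2)*(-2) + B/4 = -1 + B/4)
f = 4/9 (f = 1/(-1 + (1/4)*13) = 1/(-1 + 13/4) = 1/(9/4) = 4/9 ≈ 0.44444)
f*L(-6, 5) + 39 = 4*(10 - 1*(-6))/9 + 39 = 4*(10 + 6)/9 + 39 = (4/9)*16 + 39 = 64/9 + 39 = 415/9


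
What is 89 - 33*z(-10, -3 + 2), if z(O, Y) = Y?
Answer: 122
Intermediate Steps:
89 - 33*z(-10, -3 + 2) = 89 - 33*(-3 + 2) = 89 - 33*(-1) = 89 + 33 = 122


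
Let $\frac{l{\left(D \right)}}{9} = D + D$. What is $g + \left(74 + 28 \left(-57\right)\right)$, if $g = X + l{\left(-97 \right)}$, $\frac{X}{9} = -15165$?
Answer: $-139753$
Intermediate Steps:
$X = -136485$ ($X = 9 \left(-15165\right) = -136485$)
$l{\left(D \right)} = 18 D$ ($l{\left(D \right)} = 9 \left(D + D\right) = 9 \cdot 2 D = 18 D$)
$g = -138231$ ($g = -136485 + 18 \left(-97\right) = -136485 - 1746 = -138231$)
$g + \left(74 + 28 \left(-57\right)\right) = -138231 + \left(74 + 28 \left(-57\right)\right) = -138231 + \left(74 - 1596\right) = -138231 - 1522 = -139753$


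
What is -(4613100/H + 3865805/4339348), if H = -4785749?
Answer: 1517073845855/20767030351652 ≈ 0.073052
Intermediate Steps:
-(4613100/H + 3865805/4339348) = -(4613100/(-4785749) + 3865805/4339348) = -(4613100*(-1/4785749) + 3865805*(1/4339348)) = -(-4613100/4785749 + 3865805/4339348) = -1*(-1517073845855/20767030351652) = 1517073845855/20767030351652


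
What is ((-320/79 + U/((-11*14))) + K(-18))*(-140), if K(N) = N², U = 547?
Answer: -38492910/869 ≈ -44296.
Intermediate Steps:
((-320/79 + U/((-11*14))) + K(-18))*(-140) = ((-320/79 + 547/((-11*14))) + (-18)²)*(-140) = ((-320*1/79 + 547/(-154)) + 324)*(-140) = ((-320/79 + 547*(-1/154)) + 324)*(-140) = ((-320/79 - 547/154) + 324)*(-140) = (-92493/12166 + 324)*(-140) = (3849291/12166)*(-140) = -38492910/869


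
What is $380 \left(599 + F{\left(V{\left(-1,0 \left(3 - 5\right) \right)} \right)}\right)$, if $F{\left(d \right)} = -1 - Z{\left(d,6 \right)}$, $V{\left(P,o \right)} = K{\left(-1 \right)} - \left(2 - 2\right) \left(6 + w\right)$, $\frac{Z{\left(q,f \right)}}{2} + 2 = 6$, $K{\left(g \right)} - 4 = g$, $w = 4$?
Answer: $224200$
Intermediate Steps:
$K{\left(g \right)} = 4 + g$
$Z{\left(q,f \right)} = 8$ ($Z{\left(q,f \right)} = -4 + 2 \cdot 6 = -4 + 12 = 8$)
$V{\left(P,o \right)} = 3$ ($V{\left(P,o \right)} = \left(4 - 1\right) - \left(2 - 2\right) \left(6 + 4\right) = 3 - 0 \cdot 10 = 3 - 0 = 3 + 0 = 3$)
$F{\left(d \right)} = -9$ ($F{\left(d \right)} = -1 - 8 = -9$)
$380 \left(599 + F{\left(V{\left(-1,0 \left(3 - 5\right) \right)} \right)}\right) = 380 \left(599 - 9\right) = 380 \cdot 590 = 224200$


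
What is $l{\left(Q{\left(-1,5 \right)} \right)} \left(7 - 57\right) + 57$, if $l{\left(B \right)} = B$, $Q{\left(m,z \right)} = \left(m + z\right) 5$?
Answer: $-943$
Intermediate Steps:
$Q{\left(m,z \right)} = 5 m + 5 z$
$l{\left(Q{\left(-1,5 \right)} \right)} \left(7 - 57\right) + 57 = \left(5 \left(-1\right) + 5 \cdot 5\right) \left(7 - 57\right) + 57 = \left(-5 + 25\right) \left(7 - 57\right) + 57 = 20 \left(-50\right) + 57 = -1000 + 57 = -943$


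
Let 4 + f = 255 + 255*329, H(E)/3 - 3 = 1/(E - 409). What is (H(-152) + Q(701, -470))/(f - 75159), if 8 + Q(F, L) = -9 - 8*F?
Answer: -1050193/1680569 ≈ -0.62490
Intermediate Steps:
Q(F, L) = -17 - 8*F (Q(F, L) = -8 + (-9 - 8*F) = -17 - 8*F)
H(E) = 9 + 3/(-409 + E) (H(E) = 9 + 3/(E - 409) = 9 + 3/(-409 + E))
f = 84146 (f = -4 + (255 + 255*329) = -4 + (255 + 83895) = -4 + 84150 = 84146)
(H(-152) + Q(701, -470))/(f - 75159) = (3*(-1226 + 3*(-152))/(-409 - 152) + (-17 - 8*701))/(84146 - 75159) = (3*(-1226 - 456)/(-561) + (-17 - 5608))/8987 = (3*(-1/561)*(-1682) - 5625)*(1/8987) = (1682/187 - 5625)*(1/8987) = -1050193/187*1/8987 = -1050193/1680569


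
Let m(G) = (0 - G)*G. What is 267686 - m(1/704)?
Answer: 132669464577/495616 ≈ 2.6769e+5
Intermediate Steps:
m(G) = -G**2 (m(G) = (-G)*G = -G**2)
267686 - m(1/704) = 267686 - (-1)*(1/704)**2 = 267686 - (-1)/495616 = 267686 - 1*(-1/495616) = 267686 + 1/495616 = 132669464577/495616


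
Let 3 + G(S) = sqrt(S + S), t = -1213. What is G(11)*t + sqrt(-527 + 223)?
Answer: 3639 - 1213*sqrt(22) + 4*I*sqrt(19) ≈ -2050.5 + 17.436*I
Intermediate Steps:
G(S) = -3 + sqrt(2)*sqrt(S) (G(S) = -3 + sqrt(S + S) = -3 + sqrt(2*S) = -3 + sqrt(2)*sqrt(S))
G(11)*t + sqrt(-527 + 223) = (-3 + sqrt(2)*sqrt(11))*(-1213) + sqrt(-527 + 223) = (-3 + sqrt(22))*(-1213) + sqrt(-304) = (3639 - 1213*sqrt(22)) + 4*I*sqrt(19) = 3639 - 1213*sqrt(22) + 4*I*sqrt(19)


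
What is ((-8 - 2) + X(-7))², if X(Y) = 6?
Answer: 16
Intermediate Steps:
((-8 - 2) + X(-7))² = ((-8 - 2) + 6)² = (-10 + 6)² = (-4)² = 16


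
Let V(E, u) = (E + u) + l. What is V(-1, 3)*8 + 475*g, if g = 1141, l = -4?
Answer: 541959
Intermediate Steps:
V(E, u) = -4 + E + u (V(E, u) = (E + u) - 4 = -4 + E + u)
V(-1, 3)*8 + 475*g = (-4 - 1 + 3)*8 + 475*1141 = -2*8 + 541975 = -16 + 541975 = 541959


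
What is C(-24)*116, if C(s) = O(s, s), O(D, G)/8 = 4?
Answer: 3712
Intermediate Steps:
O(D, G) = 32 (O(D, G) = 8*4 = 32)
C(s) = 32
C(-24)*116 = 32*116 = 3712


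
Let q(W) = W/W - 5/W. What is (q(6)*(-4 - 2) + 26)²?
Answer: 625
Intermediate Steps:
q(W) = 1 - 5/W
(q(6)*(-4 - 2) + 26)² = (((-5 + 6)/6)*(-4 - 2) + 26)² = (((⅙)*1)*(-6) + 26)² = ((⅙)*(-6) + 26)² = (-1 + 26)² = 25² = 625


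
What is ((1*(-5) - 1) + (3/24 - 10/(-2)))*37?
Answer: -259/8 ≈ -32.375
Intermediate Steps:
((1*(-5) - 1) + (3/24 - 10/(-2)))*37 = ((-5 - 1) + (3*(1/24) - 10*(-½)))*37 = (-6 + (⅛ + 5))*37 = (-6 + 41/8)*37 = -7/8*37 = -259/8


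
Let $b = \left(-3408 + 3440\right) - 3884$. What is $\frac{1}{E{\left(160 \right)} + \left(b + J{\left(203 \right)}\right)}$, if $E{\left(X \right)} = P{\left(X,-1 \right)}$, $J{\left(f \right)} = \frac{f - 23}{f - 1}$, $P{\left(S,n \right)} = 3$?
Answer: $- \frac{101}{388659} \approx -0.00025987$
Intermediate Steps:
$J{\left(f \right)} = \frac{-23 + f}{-1 + f}$
$E{\left(X \right)} = 3$
$b = -3852$ ($b = 32 + \left(-6506 + 2622\right) = 32 - 3884 = -3852$)
$\frac{1}{E{\left(160 \right)} + \left(b + J{\left(203 \right)}\right)} = \frac{1}{3 - \left(3852 - \frac{-23 + 203}{-1 + 203}\right)} = \frac{1}{3 - \left(3852 - \frac{1}{202} \cdot 180\right)} = \frac{1}{3 + \left(-3852 + \frac{1}{202} \cdot 180\right)} = \frac{1}{3 + \left(-3852 + \frac{90}{101}\right)} = \frac{1}{3 - \frac{388962}{101}} = \frac{1}{- \frac{388659}{101}} = - \frac{101}{388659}$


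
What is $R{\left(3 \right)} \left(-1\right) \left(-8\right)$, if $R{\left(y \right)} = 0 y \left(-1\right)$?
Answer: $0$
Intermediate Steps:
$R{\left(y \right)} = 0$ ($R{\left(y \right)} = 0 \left(-1\right) = 0$)
$R{\left(3 \right)} \left(-1\right) \left(-8\right) = 0 \left(-1\right) \left(-8\right) = 0 \left(-8\right) = 0$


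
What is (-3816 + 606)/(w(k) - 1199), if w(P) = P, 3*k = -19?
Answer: 4815/1808 ≈ 2.6632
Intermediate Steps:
k = -19/3 (k = (1/3)*(-19) = -19/3 ≈ -6.3333)
(-3816 + 606)/(w(k) - 1199) = (-3816 + 606)/(-19/3 - 1199) = -3210/(-3616/3) = -3210*(-3/3616) = 4815/1808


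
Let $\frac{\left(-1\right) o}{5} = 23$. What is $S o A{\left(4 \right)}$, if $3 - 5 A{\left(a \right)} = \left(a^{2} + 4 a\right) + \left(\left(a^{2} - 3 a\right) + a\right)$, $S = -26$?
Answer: $-22126$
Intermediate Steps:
$o = -115$ ($o = \left(-5\right) 23 = -115$)
$A{\left(a \right)} = \frac{3}{5} - \frac{2 a}{5} - \frac{2 a^{2}}{5}$ ($A{\left(a \right)} = \frac{3}{5} - \frac{\left(a^{2} + 4 a\right) + \left(\left(a^{2} - 3 a\right) + a\right)}{5} = \frac{3}{5} - \frac{\left(a^{2} + 4 a\right) + \left(a^{2} - 2 a\right)}{5} = \frac{3}{5} - \frac{2 a + 2 a^{2}}{5} = \frac{3}{5} - \left(\frac{2 a}{5} + \frac{2 a^{2}}{5}\right) = \frac{3}{5} - \frac{2 a}{5} - \frac{2 a^{2}}{5}$)
$S o A{\left(4 \right)} = \left(-26\right) \left(-115\right) \left(\frac{3}{5} - \frac{8}{5} - \frac{2 \cdot 4^{2}}{5}\right) = 2990 \left(\frac{3}{5} - \frac{8}{5} - \frac{32}{5}\right) = 2990 \left(- \frac{37}{5}\right) = -22126$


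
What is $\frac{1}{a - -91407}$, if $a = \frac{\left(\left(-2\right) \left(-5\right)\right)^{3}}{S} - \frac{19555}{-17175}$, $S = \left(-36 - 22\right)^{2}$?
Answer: $\frac{2888835}{264063888746} \approx 1.094 \cdot 10^{-5}$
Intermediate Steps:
$S = 3364$ ($S = \left(-58\right)^{2} = 3364$)
$a = \frac{4147901}{2888835}$ ($a = \frac{\left(\left(-2\right) \left(-5\right)\right)^{3}}{3364} - \frac{19555}{-17175} = 10^{3} \cdot \frac{1}{3364} - - \frac{3911}{3435} = 1000 \cdot \frac{1}{3364} + \frac{3911}{3435} = \frac{250}{841} + \frac{3911}{3435} = \frac{4147901}{2888835} \approx 1.4358$)
$\frac{1}{a - -91407} = \frac{1}{\frac{4147901}{2888835} - -91407} = \frac{1}{\frac{4147901}{2888835} + 91407} = \frac{1}{\frac{264063888746}{2888835}} = \frac{2888835}{264063888746}$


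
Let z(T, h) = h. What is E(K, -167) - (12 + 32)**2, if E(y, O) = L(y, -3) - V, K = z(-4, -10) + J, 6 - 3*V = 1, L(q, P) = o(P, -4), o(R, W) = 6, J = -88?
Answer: -5795/3 ≈ -1931.7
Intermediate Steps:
L(q, P) = 6
V = 5/3 (V = 2 - 1/3*1 = 2 - 1/3 = 5/3 ≈ 1.6667)
K = -98 (K = -10 - 88 = -98)
E(y, O) = 13/3 (E(y, O) = 6 - 1*5/3 = 6 - 5/3 = 13/3)
E(K, -167) - (12 + 32)**2 = 13/3 - (12 + 32)**2 = 13/3 - 1*44**2 = 13/3 - 1*1936 = 13/3 - 1936 = -5795/3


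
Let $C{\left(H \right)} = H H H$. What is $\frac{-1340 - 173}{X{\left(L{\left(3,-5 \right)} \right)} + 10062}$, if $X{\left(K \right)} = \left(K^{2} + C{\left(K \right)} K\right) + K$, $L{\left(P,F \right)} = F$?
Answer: $- \frac{1513}{10707} \approx -0.14131$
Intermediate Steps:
$C{\left(H \right)} = H^{3}$ ($C{\left(H \right)} = H^{2} H = H^{3}$)
$X{\left(K \right)} = K + K^{2} + K^{4}$ ($X{\left(K \right)} = \left(K^{2} + K^{3} K\right) + K = \left(K^{2} + K^{4}\right) + K = K + K^{2} + K^{4}$)
$\frac{-1340 - 173}{X{\left(L{\left(3,-5 \right)} \right)} + 10062} = \frac{-1340 - 173}{- 5 \left(1 - 5 + \left(-5\right)^{3}\right) + 10062} = - \frac{1513}{- 5 \left(1 - 5 - 125\right) + 10062} = - \frac{1513}{\left(-5\right) \left(-129\right) + 10062} = - \frac{1513}{645 + 10062} = - \frac{1513}{10707}$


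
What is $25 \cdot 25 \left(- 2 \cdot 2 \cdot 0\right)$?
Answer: $0$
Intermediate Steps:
$25 \cdot 25 \left(- 2 \cdot 2 \cdot 0\right) = 625 \left(\left(-2\right) 0\right) = 625 \cdot 0 = 0$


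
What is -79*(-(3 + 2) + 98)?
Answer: -7347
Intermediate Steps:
-79*(-(3 + 2) + 98) = -79*(-1*5 + 98) = -79*(-5 + 98) = -79*93 = -7347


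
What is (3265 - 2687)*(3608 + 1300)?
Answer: 2836824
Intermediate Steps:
(3265 - 2687)*(3608 + 1300) = 578*4908 = 2836824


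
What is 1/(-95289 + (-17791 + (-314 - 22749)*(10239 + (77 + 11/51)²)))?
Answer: -2601/972157017509 ≈ -2.6755e-9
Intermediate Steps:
1/(-95289 + (-17791 + (-314 - 22749)*(10239 + (77 + 11/51)²))) = 1/(-95289 + (-17791 - 23063*(10239 + (77 + 11*(1/51))²))) = 1/(-95289 + (-17791 - 23063*(10239 + (77 + 11/51)²))) = 1/(-95289 + (-17791 - 23063*(10239 + (3938/51)²))) = 1/(-95289 + (-17791 - 23063*(10239 + 15507844/2601))) = 1/(-95289 + (-17791 - 23063*42139483/2601)) = 1/(-95289 + (-17791 - 971862896429/2601)) = 1/(-95289 - 971909170820/2601) = 1/(-972157017509/2601) = -2601/972157017509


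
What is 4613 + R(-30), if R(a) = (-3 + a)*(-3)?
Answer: 4712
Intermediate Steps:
R(a) = 9 - 3*a
4613 + R(-30) = 4613 + (9 - 3*(-30)) = 4613 + (9 + 90) = 4613 + 99 = 4712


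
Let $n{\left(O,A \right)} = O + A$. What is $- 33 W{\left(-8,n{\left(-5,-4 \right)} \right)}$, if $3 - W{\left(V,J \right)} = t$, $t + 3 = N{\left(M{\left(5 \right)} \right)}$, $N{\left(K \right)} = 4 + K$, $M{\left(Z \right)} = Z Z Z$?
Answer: $4059$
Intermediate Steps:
$n{\left(O,A \right)} = A + O$
$M{\left(Z \right)} = Z^{3}$ ($M{\left(Z \right)} = Z^{2} Z = Z^{3}$)
$t = 126$ ($t = -3 + \left(4 + 5^{3}\right) = -3 + \left(4 + 125\right) = -3 + 129 = 126$)
$W{\left(V,J \right)} = -123$ ($W{\left(V,J \right)} = 3 - 126 = -123$)
$- 33 W{\left(-8,n{\left(-5,-4 \right)} \right)} = \left(-33\right) \left(-123\right) = 4059$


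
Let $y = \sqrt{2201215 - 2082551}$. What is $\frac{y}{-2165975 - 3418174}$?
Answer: $- \frac{2 \sqrt{29666}}{5584149} \approx -6.1688 \cdot 10^{-5}$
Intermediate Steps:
$y = 2 \sqrt{29666}$ ($y = \sqrt{118664} = 2 \sqrt{29666} \approx 344.48$)
$\frac{y}{-2165975 - 3418174} = \frac{2 \sqrt{29666}}{-2165975 - 3418174} = \frac{2 \sqrt{29666}}{-5584149} = 2 \sqrt{29666} \left(- \frac{1}{5584149}\right) = - \frac{2 \sqrt{29666}}{5584149}$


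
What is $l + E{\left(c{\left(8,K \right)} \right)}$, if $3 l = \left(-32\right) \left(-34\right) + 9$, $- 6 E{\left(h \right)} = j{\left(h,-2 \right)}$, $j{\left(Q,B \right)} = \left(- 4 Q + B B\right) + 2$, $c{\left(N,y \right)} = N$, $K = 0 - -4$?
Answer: $370$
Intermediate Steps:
$K = 4$ ($K = 0 + 4 = 4$)
$j{\left(Q,B \right)} = 2 + B^{2} - 4 Q$ ($j{\left(Q,B \right)} = \left(- 4 Q + B^{2}\right) + 2 = \left(B^{2} - 4 Q\right) + 2 = 2 + B^{2} - 4 Q$)
$E{\left(h \right)} = -1 + \frac{2 h}{3}$ ($E{\left(h \right)} = - \frac{2 + \left(-2\right)^{2} - 4 h}{6} = - \frac{2 + 4 - 4 h}{6} = - \frac{6 - 4 h}{6} = -1 + \frac{2 h}{3}$)
$l = \frac{1097}{3}$ ($l = \frac{\left(-32\right) \left(-34\right) + 9}{3} = \frac{1088 + 9}{3} = \frac{1}{3} \cdot 1097 = \frac{1097}{3} \approx 365.67$)
$l + E{\left(c{\left(8,K \right)} \right)} = \frac{1097}{3} + \left(-1 + \frac{2}{3} \cdot 8\right) = \frac{1097}{3} + \left(-1 + \frac{16}{3}\right) = \frac{1097}{3} + \frac{13}{3} = 370$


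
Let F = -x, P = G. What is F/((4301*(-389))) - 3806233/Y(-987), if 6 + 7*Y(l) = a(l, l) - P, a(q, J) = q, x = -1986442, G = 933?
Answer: 44573340058867/3222369414 ≈ 13832.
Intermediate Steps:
P = 933
F = 1986442 (F = -1*(-1986442) = 1986442)
Y(l) = -939/7 + l/7 (Y(l) = -6/7 + (l - 1*933)/7 = -6/7 + (l - 933)/7 = -6/7 + (-933 + l)/7 = -6/7 + (-933/7 + l/7) = -939/7 + l/7)
F/((4301*(-389))) - 3806233/Y(-987) = 1986442/((4301*(-389))) - 3806233/(-939/7 + (⅐)*(-987)) = 1986442/(-1673089) - 3806233/(-939/7 - 141) = 1986442*(-1/1673089) - 3806233/(-1926/7) = -1986442/1673089 - 3806233*(-7/1926) = -1986442/1673089 + 26643631/1926 = 44573340058867/3222369414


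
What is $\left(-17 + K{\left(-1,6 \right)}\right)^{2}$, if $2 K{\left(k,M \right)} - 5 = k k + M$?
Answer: $121$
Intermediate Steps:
$K{\left(k,M \right)} = \frac{5}{2} + \frac{M}{2} + \frac{k^{2}}{2}$ ($K{\left(k,M \right)} = \frac{5}{2} + \frac{k k + M}{2} = \frac{5}{2} + \frac{k^{2} + M}{2} = \frac{5}{2} + \frac{M + k^{2}}{2} = \frac{5}{2} + \left(\frac{M}{2} + \frac{k^{2}}{2}\right) = \frac{5}{2} + \frac{M}{2} + \frac{k^{2}}{2}$)
$\left(-17 + K{\left(-1,6 \right)}\right)^{2} = \left(-17 + \left(\frac{5}{2} + \frac{1}{2} \cdot 6 + \frac{\left(-1\right)^{2}}{2}\right)\right)^{2} = \left(-17 + \left(\frac{5}{2} + 3 + \frac{1}{2} \cdot 1\right)\right)^{2} = \left(-17 + \left(\frac{5}{2} + 3 + \frac{1}{2}\right)\right)^{2} = \left(-17 + 6\right)^{2} = \left(-11\right)^{2} = 121$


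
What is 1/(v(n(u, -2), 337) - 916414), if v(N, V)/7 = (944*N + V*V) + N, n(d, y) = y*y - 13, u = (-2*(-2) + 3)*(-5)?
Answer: -1/180966 ≈ -5.5259e-6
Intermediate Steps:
u = -35 (u = (4 + 3)*(-5) = 7*(-5) = -35)
n(d, y) = -13 + y² (n(d, y) = y² - 13 = -13 + y²)
v(N, V) = 7*V² + 6615*N (v(N, V) = 7*((944*N + V*V) + N) = 7*((944*N + V²) + N) = 7*((V² + 944*N) + N) = 7*(V² + 945*N) = 7*V² + 6615*N)
1/(v(n(u, -2), 337) - 916414) = 1/((7*337² + 6615*(-13 + (-2)²)) - 916414) = 1/((7*113569 + 6615*(-13 + 4)) - 916414) = 1/((794983 + 6615*(-9)) - 916414) = 1/((794983 - 59535) - 916414) = 1/(735448 - 916414) = 1/(-180966) = -1/180966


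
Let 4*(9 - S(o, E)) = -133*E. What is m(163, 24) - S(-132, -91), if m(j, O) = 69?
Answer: 12343/4 ≈ 3085.8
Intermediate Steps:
S(o, E) = 9 + 133*E/4 (S(o, E) = 9 - (-133)*E/4 = 9 + 133*E/4)
m(163, 24) - S(-132, -91) = 69 - (9 + (133/4)*(-91)) = 69 - (9 - 12103/4) = 69 - 1*(-12067/4) = 69 + 12067/4 = 12343/4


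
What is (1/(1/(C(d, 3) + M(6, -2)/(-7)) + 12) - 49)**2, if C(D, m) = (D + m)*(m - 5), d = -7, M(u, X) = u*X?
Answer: 1620787081/677329 ≈ 2392.9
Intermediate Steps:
M(u, X) = X*u
C(D, m) = (-5 + m)*(D + m) (C(D, m) = (D + m)*(-5 + m) = (-5 + m)*(D + m))
(1/(1/(C(d, 3) + M(6, -2)/(-7)) + 12) - 49)**2 = (1/(1/((3**2 - 5*(-7) - 5*3 - 7*3) - 2*6/(-7)) + 12) - 49)**2 = (1/(1/((9 + 35 - 15 - 21) - 12*(-1/7)) + 12) - 49)**2 = (1/(1/(8 + 12/7) + 12) - 49)**2 = (1/(1/(68/7) + 12) - 49)**2 = (1/(7/68 + 12) - 49)**2 = (1/(823/68) - 49)**2 = (68/823 - 49)**2 = (-40259/823)**2 = 1620787081/677329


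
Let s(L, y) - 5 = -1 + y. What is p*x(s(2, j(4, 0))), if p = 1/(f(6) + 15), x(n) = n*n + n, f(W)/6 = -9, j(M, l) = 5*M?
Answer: -200/13 ≈ -15.385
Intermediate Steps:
f(W) = -54 (f(W) = 6*(-9) = -54)
s(L, y) = 4 + y (s(L, y) = 5 + (-1 + y) = 4 + y)
x(n) = n + n² (x(n) = n² + n = n + n²)
p = -1/39 (p = 1/(-54 + 15) = 1/(-39) = -1/39 ≈ -0.025641)
p*x(s(2, j(4, 0))) = -(4 + 5*4)*(1 + (4 + 5*4))/39 = -(4 + 20)*(1 + (4 + 20))/39 = -8*(1 + 24)/13 = -8*25/13 = -1/39*600 = -200/13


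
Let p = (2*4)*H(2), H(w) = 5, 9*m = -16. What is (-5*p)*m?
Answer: 3200/9 ≈ 355.56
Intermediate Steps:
m = -16/9 (m = (⅑)*(-16) = -16/9 ≈ -1.7778)
p = 40 (p = (2*4)*5 = 8*5 = 40)
(-5*p)*m = -5*40*(-16/9) = -200*(-16/9) = 3200/9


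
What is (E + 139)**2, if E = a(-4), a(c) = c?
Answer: 18225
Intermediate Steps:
E = -4
(E + 139)**2 = (-4 + 139)**2 = 135**2 = 18225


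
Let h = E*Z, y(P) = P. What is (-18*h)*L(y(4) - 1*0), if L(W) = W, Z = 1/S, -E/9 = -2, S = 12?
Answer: -108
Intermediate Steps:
E = 18 (E = -9*(-2) = 18)
Z = 1/12 ≈ 0.083333
h = 3/2 (h = 18*(1/12) = 3/2 ≈ 1.5000)
(-18*h)*L(y(4) - 1*0) = (-18*3/2)*(4 - 1*0) = -27*(4 + 0) = -27*4 = -108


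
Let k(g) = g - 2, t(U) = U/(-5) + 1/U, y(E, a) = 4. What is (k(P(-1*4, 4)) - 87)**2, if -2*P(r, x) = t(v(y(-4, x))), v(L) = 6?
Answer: 28185481/3600 ≈ 7829.3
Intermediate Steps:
t(U) = 1/U - U/5 (t(U) = U*(-1/5) + 1/U = -U/5 + 1/U = 1/U - U/5)
P(r, x) = 31/60 (P(r, x) = -(1/6 - 1/5*6)/2 = -(1/6 - 6/5)/2 = -1/2*(-31/30) = 31/60)
k(g) = -2 + g
(k(P(-1*4, 4)) - 87)**2 = ((-2 + 31/60) - 87)**2 = (-89/60 - 87)**2 = (-5309/60)**2 = 28185481/3600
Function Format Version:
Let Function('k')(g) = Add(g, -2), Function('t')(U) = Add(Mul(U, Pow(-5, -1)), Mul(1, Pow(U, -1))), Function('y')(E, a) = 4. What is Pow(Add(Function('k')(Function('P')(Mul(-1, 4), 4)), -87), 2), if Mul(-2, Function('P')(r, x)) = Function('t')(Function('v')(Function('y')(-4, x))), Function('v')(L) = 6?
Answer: Rational(28185481, 3600) ≈ 7829.3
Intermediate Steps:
Function('t')(U) = Add(Pow(U, -1), Mul(Rational(-1, 5), U)) (Function('t')(U) = Add(Mul(U, Rational(-1, 5)), Pow(U, -1)) = Add(Mul(Rational(-1, 5), U), Pow(U, -1)) = Add(Pow(U, -1), Mul(Rational(-1, 5), U)))
Function('P')(r, x) = Rational(31, 60) (Function('P')(r, x) = Mul(Rational(-1, 2), Add(Pow(6, -1), Mul(Rational(-1, 5), 6))) = Mul(Rational(-1, 2), Add(Rational(1, 6), Rational(-6, 5))) = Mul(Rational(-1, 2), Rational(-31, 30)) = Rational(31, 60))
Function('k')(g) = Add(-2, g)
Pow(Add(Function('k')(Function('P')(Mul(-1, 4), 4)), -87), 2) = Pow(Add(Add(-2, Rational(31, 60)), -87), 2) = Pow(Add(Rational(-89, 60), -87), 2) = Pow(Rational(-5309, 60), 2) = Rational(28185481, 3600)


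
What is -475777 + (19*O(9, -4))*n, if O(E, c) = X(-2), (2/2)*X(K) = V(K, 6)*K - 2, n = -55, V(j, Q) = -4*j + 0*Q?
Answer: -456967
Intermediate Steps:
V(j, Q) = -4*j (V(j, Q) = -4*j + 0 = -4*j)
X(K) = -2 - 4*K² (X(K) = (-4*K)*K - 2 = -4*K² - 2 = -2 - 4*K²)
O(E, c) = -18 (O(E, c) = -2 - 4*(-2)² = -2 - 4*4 = -2 - 16 = -18)
-475777 + (19*O(9, -4))*n = -475777 + (19*(-18))*(-55) = -475777 - 342*(-55) = -475777 + 18810 = -456967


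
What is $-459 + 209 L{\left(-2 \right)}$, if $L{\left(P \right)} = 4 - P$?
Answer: $795$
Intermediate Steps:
$-459 + 209 L{\left(-2 \right)} = -459 + 209 \left(4 - -2\right) = -459 + 209 \left(4 + 2\right) = -459 + 209 \cdot 6 = -459 + 1254 = 795$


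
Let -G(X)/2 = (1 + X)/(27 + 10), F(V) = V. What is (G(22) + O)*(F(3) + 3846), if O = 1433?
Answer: 203900775/37 ≈ 5.5108e+6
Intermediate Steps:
G(X) = -2/37 - 2*X/37 (G(X) = -2*(1 + X)/(27 + 10) = -2*(1 + X)/37 = -2*(1/37 + X/37) = -2/37 - 2*X/37)
(G(22) + O)*(F(3) + 3846) = ((-2/37 - 2/37*22) + 1433)*(3 + 3846) = ((-2/37 - 44/37) + 1433)*3849 = (-46/37 + 1433)*3849 = (52975/37)*3849 = 203900775/37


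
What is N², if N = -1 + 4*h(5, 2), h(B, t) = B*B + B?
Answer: 14161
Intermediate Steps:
h(B, t) = B + B² (h(B, t) = B² + B = B + B²)
N = 119 (N = -1 + 4*(5*(1 + 5)) = -1 + 4*(5*6) = -1 + 4*30 = -1 + 120 = 119)
N² = 119² = 14161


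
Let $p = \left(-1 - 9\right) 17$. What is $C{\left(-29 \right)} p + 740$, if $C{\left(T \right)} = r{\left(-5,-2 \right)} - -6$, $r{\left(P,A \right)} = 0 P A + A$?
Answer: $60$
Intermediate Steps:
$r{\left(P,A \right)} = A$ ($r{\left(P,A \right)} = 0 A + A = 0 + A = A$)
$C{\left(T \right)} = 4$ ($C{\left(T \right)} = -2 - -6 = -2 + 6 = 4$)
$p = -170$ ($p = \left(-10\right) 17 = -170$)
$C{\left(-29 \right)} p + 740 = 4 \left(-170\right) + 740 = -680 + 740 = 60$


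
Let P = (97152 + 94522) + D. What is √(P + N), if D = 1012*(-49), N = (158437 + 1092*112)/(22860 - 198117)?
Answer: √484902729834753/58419 ≈ 376.94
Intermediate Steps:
N = -280741/175257 (N = (158437 + 122304)/(-175257) = 280741*(-1/175257) = -280741/175257 ≈ -1.6019)
D = -49588
P = 142086 (P = (97152 + 94522) - 49588 = 191674 - 49588 = 142086)
√(P + N) = √(142086 - 280741/175257) = √(24901285361/175257) = √484902729834753/58419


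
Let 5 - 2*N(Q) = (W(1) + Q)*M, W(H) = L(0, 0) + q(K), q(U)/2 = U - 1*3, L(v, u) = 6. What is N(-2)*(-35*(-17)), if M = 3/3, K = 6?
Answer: -2975/2 ≈ -1487.5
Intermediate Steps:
q(U) = -6 + 2*U (q(U) = 2*(U - 1*3) = 2*(U - 3) = 2*(-3 + U) = -6 + 2*U)
M = 1 (M = 3*(⅓) = 1)
W(H) = 12 (W(H) = 6 + (-6 + 2*6) = 6 + (-6 + 12) = 6 + 6 = 12)
N(Q) = -7/2 - Q/2 (N(Q) = 5/2 - (12 + Q)/2 = 5/2 + (-6 - Q/2) = -7/2 - Q/2)
N(-2)*(-35*(-17)) = (-7/2 - ½*(-2))*(-35*(-17)) = (-7/2 + 1)*595 = -5/2*595 = -2975/2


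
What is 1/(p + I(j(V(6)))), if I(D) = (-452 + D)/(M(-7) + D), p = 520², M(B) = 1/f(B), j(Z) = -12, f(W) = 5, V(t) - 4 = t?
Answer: 59/15955920 ≈ 3.6977e-6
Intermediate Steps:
V(t) = 4 + t
M(B) = ⅕ (M(B) = 1/5 = ⅕)
p = 270400
I(D) = (-452 + D)/(⅕ + D)
1/(p + I(j(V(6)))) = 1/(270400 + 5*(-452 - 12)/(1 + 5*(-12))) = 1/(270400 + 5*(-464)/(1 - 60)) = 1/(270400 + 5*(-464)/(-59)) = 1/(270400 + 5*(-1/59)*(-464)) = 1/(270400 + 2320/59) = 1/(15955920/59) = 59/15955920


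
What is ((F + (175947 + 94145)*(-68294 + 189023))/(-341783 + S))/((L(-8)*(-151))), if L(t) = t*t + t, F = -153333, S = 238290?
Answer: 32607783735/875136808 ≈ 37.260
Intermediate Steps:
L(t) = t + t² (L(t) = t² + t = t + t²)
((F + (175947 + 94145)*(-68294 + 189023))/(-341783 + S))/((L(-8)*(-151))) = ((-153333 + (175947 + 94145)*(-68294 + 189023))/(-341783 + 238290))/((-8*(1 - 8)*(-151))) = ((-153333 + 270092*120729)/(-103493))/((-8*(-7)*(-151))) = ((-153333 + 32607937068)*(-1/103493))/((56*(-151))) = (32607783735*(-1/103493))/(-8456) = -32607783735/103493*(-1/8456) = 32607783735/875136808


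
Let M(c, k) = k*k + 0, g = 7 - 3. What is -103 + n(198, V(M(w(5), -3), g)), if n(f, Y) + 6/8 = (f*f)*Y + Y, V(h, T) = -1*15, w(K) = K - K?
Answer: -2352715/4 ≈ -5.8818e+5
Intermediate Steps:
g = 4
w(K) = 0
M(c, k) = k² (M(c, k) = k² + 0 = k²)
V(h, T) = -15
n(f, Y) = -¾ + Y + Y*f² (n(f, Y) = -¾ + ((f*f)*Y + Y) = -¾ + (f²*Y + Y) = -¾ + (Y*f² + Y) = -¾ + (Y + Y*f²) = -¾ + Y + Y*f²)
-103 + n(198, V(M(w(5), -3), g)) = -103 + (-¾ - 15 - 15*198²) = -103 + (-¾ - 15 - 15*39204) = -103 + (-¾ - 15 - 588060) = -103 - 2352303/4 = -2352715/4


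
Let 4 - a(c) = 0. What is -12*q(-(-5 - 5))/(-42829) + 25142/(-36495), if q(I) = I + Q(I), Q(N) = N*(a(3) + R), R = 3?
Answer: -1041771518/1563044355 ≈ -0.66650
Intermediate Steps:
a(c) = 4 (a(c) = 4 - 1*0 = 4 + 0 = 4)
Q(N) = 7*N (Q(N) = N*(4 + 3) = N*7 = 7*N)
q(I) = 8*I (q(I) = I + 7*I = 8*I)
-12*q(-(-5 - 5))/(-42829) + 25142/(-36495) = -96*(-(-5 - 5))/(-42829) + 25142/(-36495) = -96*(-1*(-10))*(-1/42829) + 25142*(-1/36495) = -96*10*(-1/42829) - 25142/36495 = -12*80*(-1/42829) - 25142/36495 = -960*(-1/42829) - 25142/36495 = 960/42829 - 25142/36495 = -1041771518/1563044355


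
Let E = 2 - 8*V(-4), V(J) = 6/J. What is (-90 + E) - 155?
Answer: -231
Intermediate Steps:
E = 14 (E = 2 - 48/(-4) = 2 - 48*(-1)/4 = 2 - 8*(-3/2) = 2 + 12 = 14)
(-90 + E) - 155 = (-90 + 14) - 155 = -76 - 155 = -231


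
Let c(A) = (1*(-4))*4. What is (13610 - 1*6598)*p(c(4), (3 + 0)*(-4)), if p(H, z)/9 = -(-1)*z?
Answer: -757296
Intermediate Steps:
c(A) = -16 (c(A) = -4*4 = -16)
p(H, z) = 9*z (p(H, z) = 9*(-(-1)*z) = 9*z)
(13610 - 1*6598)*p(c(4), (3 + 0)*(-4)) = (13610 - 1*6598)*(9*((3 + 0)*(-4))) = (13610 - 6598)*(9*(3*(-4))) = 7012*(9*(-12)) = 7012*(-108) = -757296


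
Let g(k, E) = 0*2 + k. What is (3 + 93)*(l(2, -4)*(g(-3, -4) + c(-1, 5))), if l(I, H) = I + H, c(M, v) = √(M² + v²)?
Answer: 576 - 192*√26 ≈ -403.01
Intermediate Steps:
g(k, E) = k (g(k, E) = 0 + k = k)
l(I, H) = H + I
(3 + 93)*(l(2, -4)*(g(-3, -4) + c(-1, 5))) = (3 + 93)*((-4 + 2)*(-3 + √((-1)² + 5²))) = 96*(-2*(-3 + √(1 + 25))) = 96*(-2*(-3 + √26)) = 96*(6 - 2*√26) = 576 - 192*√26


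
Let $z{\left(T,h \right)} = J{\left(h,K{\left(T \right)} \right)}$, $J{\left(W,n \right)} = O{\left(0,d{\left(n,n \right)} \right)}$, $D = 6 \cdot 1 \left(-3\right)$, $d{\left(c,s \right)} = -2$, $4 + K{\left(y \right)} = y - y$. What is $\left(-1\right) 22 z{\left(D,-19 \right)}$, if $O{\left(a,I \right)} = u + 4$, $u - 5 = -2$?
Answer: $-154$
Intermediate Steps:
$u = 3$ ($u = 5 - 2 = 3$)
$K{\left(y \right)} = -4$ ($K{\left(y \right)} = -4 + \left(y - y\right) = -4 + 0 = -4$)
$O{\left(a,I \right)} = 7$ ($O{\left(a,I \right)} = 3 + 4 = 7$)
$D = -18$ ($D = 6 \left(-3\right) = -18$)
$J{\left(W,n \right)} = 7$
$z{\left(T,h \right)} = 7$
$\left(-1\right) 22 z{\left(D,-19 \right)} = \left(-1\right) 22 \cdot 7 = \left(-22\right) 7 = -154$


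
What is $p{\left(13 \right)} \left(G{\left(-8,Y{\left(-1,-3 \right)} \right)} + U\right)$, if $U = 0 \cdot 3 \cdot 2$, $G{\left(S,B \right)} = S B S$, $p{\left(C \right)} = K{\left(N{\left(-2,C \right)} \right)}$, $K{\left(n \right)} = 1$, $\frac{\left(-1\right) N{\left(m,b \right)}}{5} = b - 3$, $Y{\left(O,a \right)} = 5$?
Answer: $320$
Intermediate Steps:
$N{\left(m,b \right)} = 15 - 5 b$ ($N{\left(m,b \right)} = - 5 \left(b - 3\right) = - 5 \left(-3 + b\right) = 15 - 5 b$)
$p{\left(C \right)} = 1$
$G{\left(S,B \right)} = B S^{2}$ ($G{\left(S,B \right)} = B S S = B S^{2}$)
$U = 0$ ($U = 0 \cdot 2 = 0$)
$p{\left(13 \right)} \left(G{\left(-8,Y{\left(-1,-3 \right)} \right)} + U\right) = 1 \left(5 \left(-8\right)^{2} + 0\right) = 1 \left(5 \cdot 64 + 0\right) = 1 \left(320 + 0\right) = 1 \cdot 320 = 320$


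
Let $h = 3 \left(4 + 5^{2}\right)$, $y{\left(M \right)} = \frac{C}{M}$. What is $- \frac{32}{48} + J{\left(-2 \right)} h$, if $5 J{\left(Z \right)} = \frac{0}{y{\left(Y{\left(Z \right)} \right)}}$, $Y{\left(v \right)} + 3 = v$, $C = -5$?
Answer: $- \frac{2}{3} \approx -0.66667$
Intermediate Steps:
$Y{\left(v \right)} = -3 + v$
$y{\left(M \right)} = - \frac{5}{M}$
$J{\left(Z \right)} = 0$ ($J{\left(Z \right)} = \frac{0 \frac{1}{\left(-5\right) \frac{1}{-3 + Z}}}{5} = \frac{0 \left(\frac{3}{5} - \frac{Z}{5}\right)}{5} = \frac{1}{5} \cdot 0 = 0$)
$h = 87$ ($h = 3 \left(4 + 25\right) = 3 \cdot 29 = 87$)
$- \frac{32}{48} + J{\left(-2 \right)} h = - \frac{32}{48} + 0 \cdot 87 = \left(-32\right) \frac{1}{48} + 0 = - \frac{2}{3} + 0 = - \frac{2}{3}$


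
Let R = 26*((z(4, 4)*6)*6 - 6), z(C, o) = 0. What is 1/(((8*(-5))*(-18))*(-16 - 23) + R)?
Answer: -1/28236 ≈ -3.5416e-5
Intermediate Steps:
R = -156 (R = 26*((0*6)*6 - 6) = 26*(0*6 - 6) = 26*(0 - 6) = 26*(-6) = -156)
1/(((8*(-5))*(-18))*(-16 - 23) + R) = 1/(((8*(-5))*(-18))*(-16 - 23) - 156) = 1/(-40*(-18)*(-39) - 156) = 1/(720*(-39) - 156) = 1/(-28080 - 156) = 1/(-28236) = -1/28236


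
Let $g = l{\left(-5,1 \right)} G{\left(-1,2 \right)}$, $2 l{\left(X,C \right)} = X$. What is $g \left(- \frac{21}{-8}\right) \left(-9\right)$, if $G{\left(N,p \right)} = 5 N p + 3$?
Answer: $- \frac{6615}{16} \approx -413.44$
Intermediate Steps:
$l{\left(X,C \right)} = \frac{X}{2}$
$G{\left(N,p \right)} = 3 + 5 N p$ ($G{\left(N,p \right)} = 5 N p + 3 = 3 + 5 N p$)
$g = \frac{35}{2}$ ($g = \frac{1}{2} \left(-5\right) \left(3 + 5 \left(-1\right) 2\right) = - \frac{5 \left(3 - 10\right)}{2} = \left(- \frac{5}{2}\right) \left(-7\right) = \frac{35}{2} \approx 17.5$)
$g \left(- \frac{21}{-8}\right) \left(-9\right) = \frac{35 \left(- \frac{21}{-8}\right)}{2} \left(-9\right) = \frac{35 \left(\left(-21\right) \left(- \frac{1}{8}\right)\right)}{2} \left(-9\right) = \frac{35}{2} \cdot \frac{21}{8} \left(-9\right) = \frac{735}{16} \left(-9\right) = - \frac{6615}{16}$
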